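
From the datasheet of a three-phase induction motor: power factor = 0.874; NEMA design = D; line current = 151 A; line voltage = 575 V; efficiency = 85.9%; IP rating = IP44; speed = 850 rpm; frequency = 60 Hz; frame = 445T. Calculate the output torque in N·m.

P_in = √3·V·I·cosφ = 1.732 × 575 × 151 × 0.874 = 131433 W
P_out = η·P_in = 0.859 × 131433 = 112901 W
n = 850 rpm
ω = 2π×850/60 = 89.01 rad/s
τ = P_out/ω = 112901/89.01 = 1270 N·m

1270 N·m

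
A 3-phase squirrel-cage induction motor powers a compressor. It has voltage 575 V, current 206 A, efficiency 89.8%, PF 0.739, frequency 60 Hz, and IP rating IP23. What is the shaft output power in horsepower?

P_in = √3·V·I·cosφ = 1.732 × 575 × 206 × 0.739 = 151610 W
P_out = η·P_in = 0.898 × 151610 = 136146 W
= 136146/746 = 183 HP

183 HP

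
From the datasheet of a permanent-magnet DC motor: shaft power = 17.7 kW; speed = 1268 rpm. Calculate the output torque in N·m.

133 N·m

ω = 2π × 1268/60 = 132.8 rad/s
τ = P/ω = 17700/132.8 = 133 N·m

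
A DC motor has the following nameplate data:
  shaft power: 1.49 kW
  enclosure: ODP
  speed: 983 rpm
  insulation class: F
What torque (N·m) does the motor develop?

ω = 2π × 983/60 = 102.9 rad/s
τ = P/ω = 1490/102.9 = 14.5 N·m

14.5 N·m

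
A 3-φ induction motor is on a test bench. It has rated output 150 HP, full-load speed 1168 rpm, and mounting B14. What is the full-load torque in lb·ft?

P_out = 150 × 746 = 111900 W
ω = 2π × 1168/60 = 122.3 rad/s
τ = P_out/ω = 111900/122.3 = 915 N·m
In lb·ft: 915/1.356 = 675 lb·ft

675 lb·ft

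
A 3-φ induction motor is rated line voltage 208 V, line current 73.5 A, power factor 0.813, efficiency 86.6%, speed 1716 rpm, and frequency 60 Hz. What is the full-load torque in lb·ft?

P_in = √3·V·I·cosφ = 1.732 × 208 × 73.5 × 0.813 = 21527 W
P_out = η·P_in = 0.866 × 21527 = 18642 W
n = 1716 rpm
ω = 2π×1716/60 = 179.7 rad/s
τ = P_out/ω = 18642/179.7 = 103.7 N·m
In lb·ft: 103.7/1.356 = 76.5 lb·ft

76.5 lb·ft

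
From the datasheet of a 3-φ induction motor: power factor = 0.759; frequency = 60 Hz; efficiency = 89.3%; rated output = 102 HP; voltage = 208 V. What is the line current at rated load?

P_out = 102 × 746 = 76092 W
P_in = P_out / η = 76092 / 0.893 = 85209 W
I_L = P_in / (√3·V_L·cosφ) = 85209 / (1.732 × 208 × 0.759) = 312 A

312 A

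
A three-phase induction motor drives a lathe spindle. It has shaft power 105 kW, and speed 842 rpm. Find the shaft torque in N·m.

ω = 2π × 842/60 = 88.17 rad/s
τ = P/ω = 105000/88.17 = 1190 N·m

1190 N·m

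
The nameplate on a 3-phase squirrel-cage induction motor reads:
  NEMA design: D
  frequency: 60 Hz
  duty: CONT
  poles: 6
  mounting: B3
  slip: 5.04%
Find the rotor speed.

1140 rpm

n_s = 120f/p = 120×60/6 = 1200 rpm
n = n_s(1 − s) = 1200 × (1 − 0.0504) = 1140 rpm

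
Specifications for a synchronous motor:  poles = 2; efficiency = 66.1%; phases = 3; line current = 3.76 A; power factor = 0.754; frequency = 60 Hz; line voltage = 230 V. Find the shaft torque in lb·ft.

1.46 lb·ft

P_in = √3·V·I·cosφ = 1.732 × 230 × 3.76 × 0.754 = 1129 W
P_out = η·P_in = 0.661 × 1129 = 746 W
n = n_s = 120×60/2 = 3600 rpm (synchronous)
ω = 2π×3600/60 = 377 rad/s
τ = P_out/ω = 746/377 = 1.979 N·m
In lb·ft: 1.979/1.356 = 1.46 lb·ft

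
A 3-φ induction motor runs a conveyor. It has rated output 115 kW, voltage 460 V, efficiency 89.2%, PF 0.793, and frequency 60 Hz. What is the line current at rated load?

204 A

P_out = 115 kW = 115000 W
P_in = P_out / η = 115000 / 0.892 = 128924 W
I_L = P_in / (√3·V_L·cosφ) = 128924 / (1.732 × 460 × 0.793) = 204 A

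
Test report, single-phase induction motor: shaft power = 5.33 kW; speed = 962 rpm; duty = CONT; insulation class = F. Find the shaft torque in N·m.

ω = 2π × 962/60 = 100.7 rad/s
τ = P/ω = 5330/100.7 = 52.9 N·m

52.9 N·m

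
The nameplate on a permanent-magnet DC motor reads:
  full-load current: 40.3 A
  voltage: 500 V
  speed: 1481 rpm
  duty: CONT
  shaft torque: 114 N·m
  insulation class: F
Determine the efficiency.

87.7 %

ω = 2π × 1481/60 = 155.1 rad/s; P_out = τω = 114 × 155.1 = 17681 W
P_in = V·I = 500 × 40.3 = 20150 W
η = P_out / P_in = 17681 / 20150 = 0.877 = 87.7%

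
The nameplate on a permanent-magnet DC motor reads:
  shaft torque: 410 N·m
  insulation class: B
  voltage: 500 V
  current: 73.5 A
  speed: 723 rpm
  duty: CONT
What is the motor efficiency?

84.5 %

ω = 2π × 723/60 = 75.71 rad/s; P_out = τω = 410 × 75.71 = 31041 W
P_in = V·I = 500 × 73.5 = 36750 W
η = P_out / P_in = 31041 / 36750 = 0.845 = 84.5%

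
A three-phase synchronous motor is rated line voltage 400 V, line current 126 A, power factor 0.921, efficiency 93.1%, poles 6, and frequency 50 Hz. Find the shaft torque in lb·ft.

527 lb·ft

P_in = √3·V·I·cosφ = 1.732 × 400 × 126 × 0.921 = 80397 W
P_out = η·P_in = 0.931 × 80397 = 74850 W
n = n_s = 120×50/6 = 1000 rpm (synchronous)
ω = 2π×1000/60 = 104.7 rad/s
τ = P_out/ω = 74850/104.7 = 714.9 N·m
In lb·ft: 714.9/1.356 = 527 lb·ft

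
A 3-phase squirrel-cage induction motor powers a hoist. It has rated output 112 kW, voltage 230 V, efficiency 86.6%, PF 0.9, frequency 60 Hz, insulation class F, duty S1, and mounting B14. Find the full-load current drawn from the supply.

361 A

P_out = 112 kW = 112000 W
P_in = P_out / η = 112000 / 0.866 = 129330 W
I_L = P_in / (√3·V_L·cosφ) = 129330 / (1.732 × 230 × 0.9) = 361 A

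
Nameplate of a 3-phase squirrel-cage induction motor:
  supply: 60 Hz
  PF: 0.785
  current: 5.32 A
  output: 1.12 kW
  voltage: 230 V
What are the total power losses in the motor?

544 W

P_in = √3·V·I·cosφ = 1.732×230×5.32×0.785 = 1664 W
P_out = 1120 W
Losses = P_in − P_out = 1664 − 1120 = 544 W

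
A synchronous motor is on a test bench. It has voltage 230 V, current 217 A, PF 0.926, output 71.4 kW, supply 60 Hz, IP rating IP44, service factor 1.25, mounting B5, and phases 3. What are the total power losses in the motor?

P_in = √3·V·I·cosφ = 1.732×230×217×0.926 = 80047 W
P_out = 71400 W
Losses = P_in − P_out = 80047 − 71400 = 8647 W

8650 W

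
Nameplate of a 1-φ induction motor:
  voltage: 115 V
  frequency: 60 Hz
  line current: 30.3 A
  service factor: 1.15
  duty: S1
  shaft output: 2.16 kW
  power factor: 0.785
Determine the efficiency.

79.0 %

P_out = 2.16 kW = 2160 W
P_in = V·I·cosφ = 115 × 30.3 × 0.785 = 2735 W
η = P_out / P_in = 2160 / 2735 = 0.790 = 79.0%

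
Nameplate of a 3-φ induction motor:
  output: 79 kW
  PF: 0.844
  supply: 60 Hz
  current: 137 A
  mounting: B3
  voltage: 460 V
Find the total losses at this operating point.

P_in = √3·V·I·cosφ = 1.732×460×137×0.844 = 92123 W
P_out = 79000 W
Losses = P_in − P_out = 92123 − 79000 = 13123 W

13.1 kW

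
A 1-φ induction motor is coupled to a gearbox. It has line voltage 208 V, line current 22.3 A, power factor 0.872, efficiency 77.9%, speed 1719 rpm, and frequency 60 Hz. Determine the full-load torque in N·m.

P_in = V·I·cosφ = 208 × 22.3 × 0.872 = 4045 W
P_out = η·P_in = 0.779 × 4045 = 3151 W
n = 1719 rpm
ω = 2π×1719/60 = 180 rad/s
τ = P_out/ω = 3151/180 = 17.5 N·m

17.5 N·m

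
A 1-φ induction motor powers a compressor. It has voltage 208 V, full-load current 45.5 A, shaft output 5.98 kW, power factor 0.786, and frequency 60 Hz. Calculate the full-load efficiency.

80.4 %

P_out = 5.98 kW = 5980 W
P_in = V·I·cosφ = 208 × 45.5 × 0.786 = 7439 W
η = P_out / P_in = 5980 / 7439 = 0.804 = 80.4%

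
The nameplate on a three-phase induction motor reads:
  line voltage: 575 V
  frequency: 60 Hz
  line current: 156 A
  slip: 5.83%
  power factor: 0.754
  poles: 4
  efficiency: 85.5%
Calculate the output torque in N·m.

P_in = √3·V·I·cosφ = 1.732 × 575 × 156 × 0.754 = 117142 W
P_out = η·P_in = 0.855 × 117142 = 100156 W
n_s = 120×60/4 = 1800 rpm; n = 1800×(1−0.0583) = 1695 rpm
ω = 2π×1695/60 = 177.5 rad/s
τ = P_out/ω = 100156/177.5 = 564 N·m

564 N·m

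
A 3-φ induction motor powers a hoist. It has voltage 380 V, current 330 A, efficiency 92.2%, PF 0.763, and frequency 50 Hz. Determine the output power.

P_in = √3·V·I·cosφ = 1.732 × 380 × 330 × 0.763 = 165718 W
P_out = η·P_in = 0.922 × 165718 = 152792 W

153 kW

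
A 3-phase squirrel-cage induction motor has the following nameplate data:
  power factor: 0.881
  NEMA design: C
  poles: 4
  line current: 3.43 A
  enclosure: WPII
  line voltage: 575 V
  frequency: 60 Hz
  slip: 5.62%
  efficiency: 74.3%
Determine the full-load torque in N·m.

12.6 N·m

P_in = √3·V·I·cosφ = 1.732 × 575 × 3.43 × 0.881 = 3009 W
P_out = η·P_in = 0.743 × 3009 = 2236 W
n_s = 120×60/4 = 1800 rpm; n = 1800×(1−0.0562) = 1699 rpm
ω = 2π×1699/60 = 177.9 rad/s
τ = P_out/ω = 2236/177.9 = 12.6 N·m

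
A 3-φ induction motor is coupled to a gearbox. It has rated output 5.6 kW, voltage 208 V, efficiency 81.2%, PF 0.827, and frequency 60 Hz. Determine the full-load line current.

P_out = 5.6 kW = 5600 W
P_in = P_out / η = 5600 / 0.812 = 6897 W
I_L = P_in / (√3·V_L·cosφ) = 6897 / (1.732 × 208 × 0.827) = 23.1 A

23.1 A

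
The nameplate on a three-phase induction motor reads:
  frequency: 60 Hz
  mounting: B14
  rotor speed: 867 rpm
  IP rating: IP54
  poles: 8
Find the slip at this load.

n_s = 120f/p = 120×60/8 = 900 rpm
s = (n_s − n)/n_s = (900 − 867)/900 = 0.0367

3.7 %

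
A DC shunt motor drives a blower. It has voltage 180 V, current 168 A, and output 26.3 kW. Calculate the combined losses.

P_in = V·I = 180×168 = 30240 W
P_out = 26300 W
Losses = P_in − P_out = 30240 − 26300 = 3940 W

3940 W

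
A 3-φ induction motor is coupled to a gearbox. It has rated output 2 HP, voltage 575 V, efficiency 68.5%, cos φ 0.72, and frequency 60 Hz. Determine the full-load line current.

3.04 A

P_out = 2 × 746 = 1492 W
P_in = P_out / η = 1492 / 0.685 = 2178 W
I_L = P_in / (√3·V_L·cosφ) = 2178 / (1.732 × 575 × 0.72) = 3.04 A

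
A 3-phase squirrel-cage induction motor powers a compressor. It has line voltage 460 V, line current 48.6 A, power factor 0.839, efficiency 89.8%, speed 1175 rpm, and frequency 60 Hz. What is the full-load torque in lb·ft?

P_in = √3·V·I·cosφ = 1.732 × 460 × 48.6 × 0.839 = 32487 W
P_out = η·P_in = 0.898 × 32487 = 29173 W
n = 1175 rpm
ω = 2π×1175/60 = 123 rad/s
τ = P_out/ω = 29173/123 = 237.2 N·m
In lb·ft: 237.2/1.356 = 175 lb·ft

175 lb·ft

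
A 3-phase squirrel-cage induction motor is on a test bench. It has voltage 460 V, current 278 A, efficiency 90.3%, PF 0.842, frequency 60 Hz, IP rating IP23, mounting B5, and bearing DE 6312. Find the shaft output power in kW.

P_in = √3·V·I·cosφ = 1.732 × 460 × 278 × 0.842 = 186493 W
P_out = η·P_in = 0.903 × 186493 = 168403 W

168 kW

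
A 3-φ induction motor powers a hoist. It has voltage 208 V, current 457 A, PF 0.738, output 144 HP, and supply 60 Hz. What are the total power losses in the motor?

14.1 kW

P_in = √3·V·I·cosφ = 1.732×208×457×0.738 = 121502 W
P_out = 144×746 = 107424 W
Losses = P_in − P_out = 121502 − 107424 = 14078 W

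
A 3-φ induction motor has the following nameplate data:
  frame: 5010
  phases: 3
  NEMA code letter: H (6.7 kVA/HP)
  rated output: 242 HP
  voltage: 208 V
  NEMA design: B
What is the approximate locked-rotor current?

4500 A

S_LR = 6.7 × 242 = 1621.4 kVA
I_LR = S_LR/(√3·V_L) = 1621400/(1.732×208) = 4500 A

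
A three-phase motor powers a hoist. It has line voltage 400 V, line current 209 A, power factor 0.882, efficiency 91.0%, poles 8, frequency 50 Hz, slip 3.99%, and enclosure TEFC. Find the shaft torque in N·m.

1540 N·m

P_in = √3·V·I·cosφ = 1.732 × 400 × 209 × 0.882 = 127709 W
P_out = η·P_in = 0.91 × 127709 = 116215 W
n_s = 120×50/8 = 750 rpm; n = 750×(1−0.0399) = 720 rpm
ω = 2π×720/60 = 75.4 rad/s
τ = P_out/ω = 116215/75.4 = 1540 N·m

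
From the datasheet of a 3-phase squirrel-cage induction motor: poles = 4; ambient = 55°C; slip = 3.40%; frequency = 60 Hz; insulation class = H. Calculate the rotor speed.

1739 rpm

n_s = 120f/p = 120×60/4 = 1800 rpm
n = n_s(1 − s) = 1800 × (1 − 0.034) = 1739 rpm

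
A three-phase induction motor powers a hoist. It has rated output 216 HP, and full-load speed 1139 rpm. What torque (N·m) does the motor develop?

P_out = 216 × 746 = 161136 W
ω = 2π × 1139/60 = 119.3 rad/s
τ = P_out/ω = 161136/119.3 = 1350 N·m

1350 N·m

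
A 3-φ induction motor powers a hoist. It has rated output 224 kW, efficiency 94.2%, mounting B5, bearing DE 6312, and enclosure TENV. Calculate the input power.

P_out = 224000 W
P_in = P_out/η = 224000/0.942 = 237792 W = 238 kW

238 kW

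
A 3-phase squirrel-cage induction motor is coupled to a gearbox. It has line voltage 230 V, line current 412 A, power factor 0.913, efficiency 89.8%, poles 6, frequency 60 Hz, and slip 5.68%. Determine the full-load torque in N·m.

P_in = √3·V·I·cosφ = 1.732 × 230 × 412 × 0.913 = 149846 W
P_out = η·P_in = 0.898 × 149846 = 134562 W
n_s = 120×60/6 = 1200 rpm; n = 1200×(1−0.0568) = 1132 rpm
ω = 2π×1132/60 = 118.5 rad/s
τ = P_out/ω = 134562/118.5 = 1140 N·m

1140 N·m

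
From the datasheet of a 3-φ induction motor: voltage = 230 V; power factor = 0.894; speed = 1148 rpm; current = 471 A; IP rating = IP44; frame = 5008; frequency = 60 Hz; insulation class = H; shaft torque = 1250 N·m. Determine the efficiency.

ω = 2π × 1148/60 = 120.2 rad/s; P_out = τω = 1250 × 120.2 = 150250 W
P_in = √3·V_L·I_L·cosφ = 1.732 × 230 × 471 × 0.894 = 167739 W
η = P_out / P_in = 150250 / 167739 = 0.896 = 89.6%

89.6 %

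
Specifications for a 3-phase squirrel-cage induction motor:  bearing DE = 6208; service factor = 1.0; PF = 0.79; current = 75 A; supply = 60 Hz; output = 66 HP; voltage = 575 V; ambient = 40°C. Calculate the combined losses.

P_in = √3·V·I·cosφ = 1.732×575×75×0.79 = 59007 W
P_out = 66×746 = 49236 W
Losses = P_in − P_out = 59007 − 49236 = 9771 W

9770 W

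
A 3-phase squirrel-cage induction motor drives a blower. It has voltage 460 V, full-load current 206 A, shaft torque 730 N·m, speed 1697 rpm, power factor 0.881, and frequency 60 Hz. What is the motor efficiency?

89.7 %

ω = 2π × 1697/60 = 177.7 rad/s; P_out = τω = 730 × 177.7 = 129721 W
P_in = √3·V_L·I_L·cosφ = 1.732 × 460 × 206 × 0.881 = 144594 W
η = P_out / P_in = 129721 / 144594 = 0.897 = 89.7%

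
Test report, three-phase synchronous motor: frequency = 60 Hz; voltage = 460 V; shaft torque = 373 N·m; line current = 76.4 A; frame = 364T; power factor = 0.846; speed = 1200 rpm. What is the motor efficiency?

ω = 2π × 1200/60 = 125.7 rad/s; P_out = τω = 373 × 125.7 = 46886 W
P_in = √3·V_L·I_L·cosφ = 1.732 × 460 × 76.4 × 0.846 = 51496 W
η = P_out / P_in = 46886 / 51496 = 0.910 = 91.0%

91.0 %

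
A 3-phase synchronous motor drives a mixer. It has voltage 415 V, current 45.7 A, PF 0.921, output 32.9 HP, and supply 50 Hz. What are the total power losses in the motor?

5710 W

P_in = √3·V·I·cosφ = 1.732×415×45.7×0.921 = 30253 W
P_out = 32.9×746 = 24543 W
Losses = P_in − P_out = 30253 − 24543 = 5710 W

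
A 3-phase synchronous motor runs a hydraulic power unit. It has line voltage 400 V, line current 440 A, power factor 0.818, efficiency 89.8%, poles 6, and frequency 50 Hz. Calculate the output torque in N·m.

P_in = √3·V·I·cosφ = 1.732 × 400 × 440 × 0.818 = 249353 W
P_out = η·P_in = 0.898 × 249353 = 223919 W
n = n_s = 120×50/6 = 1000 rpm (synchronous)
ω = 2π×1000/60 = 104.7 rad/s
τ = P_out/ω = 223919/104.7 = 2140 N·m

2140 N·m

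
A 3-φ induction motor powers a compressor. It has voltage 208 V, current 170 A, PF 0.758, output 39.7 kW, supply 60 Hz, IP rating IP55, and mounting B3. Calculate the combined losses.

P_in = √3·V·I·cosφ = 1.732×208×170×0.758 = 46423 W
P_out = 39700 W
Losses = P_in − P_out = 46423 − 39700 = 6723 W

6.72 kW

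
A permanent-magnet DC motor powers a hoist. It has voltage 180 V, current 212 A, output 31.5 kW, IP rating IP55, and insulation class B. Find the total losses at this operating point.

6.66 kW

P_in = V·I = 180×212 = 38160 W
P_out = 31500 W
Losses = P_in − P_out = 38160 − 31500 = 6660 W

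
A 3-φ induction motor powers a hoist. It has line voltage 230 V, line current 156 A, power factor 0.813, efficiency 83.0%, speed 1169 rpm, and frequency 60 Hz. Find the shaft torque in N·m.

343 N·m

P_in = √3·V·I·cosφ = 1.732 × 230 × 156 × 0.813 = 50523 W
P_out = η·P_in = 0.83 × 50523 = 41934 W
n = 1169 rpm
ω = 2π×1169/60 = 122.4 rad/s
τ = P_out/ω = 41934/122.4 = 343 N·m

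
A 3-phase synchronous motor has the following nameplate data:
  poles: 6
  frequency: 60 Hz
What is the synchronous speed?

1200 rpm

n_s = 120f/p = 120×60/6 = 1200 rpm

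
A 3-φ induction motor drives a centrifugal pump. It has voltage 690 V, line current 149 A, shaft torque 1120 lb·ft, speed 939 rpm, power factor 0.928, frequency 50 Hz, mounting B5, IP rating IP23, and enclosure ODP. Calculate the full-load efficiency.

90.4 %

τ = 1120 lb·ft × 1.356 = 1519 N·m
ω = 2π × 939/60 = 98.33 rad/s; P_out = τω = 1519 × 98.33 = 149363 W
P_in = √3·V_L·I_L·cosφ = 1.732 × 690 × 149 × 0.928 = 165246 W
η = P_out / P_in = 149363 / 165246 = 0.904 = 90.4%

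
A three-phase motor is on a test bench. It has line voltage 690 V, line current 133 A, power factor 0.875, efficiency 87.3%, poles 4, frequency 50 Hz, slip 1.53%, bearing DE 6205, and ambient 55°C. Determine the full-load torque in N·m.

785 N·m

P_in = √3·V·I·cosφ = 1.732 × 690 × 133 × 0.875 = 139077 W
P_out = η·P_in = 0.873 × 139077 = 121414 W
n_s = 120×50/4 = 1500 rpm; n = 1500×(1−0.0153) = 1477 rpm
ω = 2π×1477/60 = 154.7 rad/s
τ = P_out/ω = 121414/154.7 = 785 N·m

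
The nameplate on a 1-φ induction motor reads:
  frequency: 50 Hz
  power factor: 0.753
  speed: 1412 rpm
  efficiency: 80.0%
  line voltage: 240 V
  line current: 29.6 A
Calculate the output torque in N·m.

P_in = V·I·cosφ = 240 × 29.6 × 0.753 = 5349 W
P_out = η·P_in = 0.8 × 5349 = 4279 W
n = 1412 rpm
ω = 2π×1412/60 = 147.9 rad/s
τ = P_out/ω = 4279/147.9 = 28.9 N·m

28.9 N·m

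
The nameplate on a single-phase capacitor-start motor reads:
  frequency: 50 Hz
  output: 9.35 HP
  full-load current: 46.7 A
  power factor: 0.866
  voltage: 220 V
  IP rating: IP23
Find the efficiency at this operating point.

78.4 %

P_out = 9.35 × 746 = 6975 W
P_in = V·I·cosφ = 220 × 46.7 × 0.866 = 8897 W
η = P_out / P_in = 6975 / 8897 = 0.784 = 78.4%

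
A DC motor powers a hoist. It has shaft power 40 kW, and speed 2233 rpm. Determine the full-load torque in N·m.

171 N·m

ω = 2π × 2233/60 = 233.8 rad/s
τ = P/ω = 40000/233.8 = 171 N·m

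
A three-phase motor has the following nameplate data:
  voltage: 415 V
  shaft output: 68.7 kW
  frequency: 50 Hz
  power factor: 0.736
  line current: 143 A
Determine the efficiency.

90.8 %

P_out = 68.7 kW = 68700 W
P_in = √3·V_L·I_L·cosφ = 1.732 × 415 × 143 × 0.736 = 75650 W
η = P_out / P_in = 68700 / 75650 = 0.908 = 90.8%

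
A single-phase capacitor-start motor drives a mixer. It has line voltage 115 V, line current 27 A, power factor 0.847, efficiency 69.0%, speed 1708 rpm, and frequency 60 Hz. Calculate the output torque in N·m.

10.1 N·m

P_in = V·I·cosφ = 115 × 27 × 0.847 = 2630 W
P_out = η·P_in = 0.69 × 2630 = 1815 W
n = 1708 rpm
ω = 2π×1708/60 = 178.9 rad/s
τ = P_out/ω = 1815/178.9 = 10.1 N·m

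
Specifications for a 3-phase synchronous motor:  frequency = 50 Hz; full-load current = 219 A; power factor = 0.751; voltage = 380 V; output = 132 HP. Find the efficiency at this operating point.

91.0 %

P_out = 132 × 746 = 98472 W
P_in = √3·V_L·I_L·cosφ = 1.732 × 380 × 219 × 0.751 = 108247 W
η = P_out / P_in = 98472 / 108247 = 0.910 = 91.0%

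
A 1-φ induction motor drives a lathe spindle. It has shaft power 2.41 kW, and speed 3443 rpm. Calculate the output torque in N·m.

6.68 N·m

ω = 2π × 3443/60 = 360.6 rad/s
τ = P/ω = 2410/360.6 = 6.68 N·m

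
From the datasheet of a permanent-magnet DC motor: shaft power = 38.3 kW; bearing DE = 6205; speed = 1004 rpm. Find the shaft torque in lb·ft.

269 lb·ft

ω = 2π × 1004/60 = 105.1 rad/s
τ = P/ω = 38300/105.1 = 364.4 N·m
In lb·ft: 364.4/1.356 = 269 lb·ft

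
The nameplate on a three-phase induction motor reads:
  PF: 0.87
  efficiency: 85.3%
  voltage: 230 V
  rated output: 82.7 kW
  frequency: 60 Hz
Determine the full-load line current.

280 A

P_out = 82.7 kW = 82700 W
P_in = P_out / η = 82700 / 0.853 = 96952 W
I_L = P_in / (√3·V_L·cosφ) = 96952 / (1.732 × 230 × 0.87) = 280 A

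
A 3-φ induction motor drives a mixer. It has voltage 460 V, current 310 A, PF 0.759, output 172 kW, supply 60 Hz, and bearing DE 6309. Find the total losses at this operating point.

P_in = √3·V·I·cosφ = 1.732×460×310×0.759 = 187460 W
P_out = 172000 W
Losses = P_in − P_out = 187460 − 172000 = 15460 W

15.5 kW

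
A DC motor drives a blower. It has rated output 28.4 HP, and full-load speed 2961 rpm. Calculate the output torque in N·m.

P_out = 28.4 × 746 = 21186 W
ω = 2π × 2961/60 = 310.1 rad/s
τ = P_out/ω = 21186/310.1 = 68.3 N·m

68.3 N·m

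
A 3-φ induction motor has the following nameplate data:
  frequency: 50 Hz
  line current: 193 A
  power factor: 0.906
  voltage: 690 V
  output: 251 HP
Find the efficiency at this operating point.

89.6 %

P_out = 251 × 746 = 187246 W
P_in = √3·V_L·I_L·cosφ = 1.732 × 690 × 193 × 0.906 = 208969 W
η = P_out / P_in = 187246 / 208969 = 0.896 = 89.6%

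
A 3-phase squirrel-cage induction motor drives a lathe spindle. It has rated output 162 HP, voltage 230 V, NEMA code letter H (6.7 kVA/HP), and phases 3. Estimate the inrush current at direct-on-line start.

S_LR = 6.7 × 162 = 1085.4 kVA
I_LR = S_LR/(√3·V_L) = 1085400/(1.732×230) = 2720 A

2720 A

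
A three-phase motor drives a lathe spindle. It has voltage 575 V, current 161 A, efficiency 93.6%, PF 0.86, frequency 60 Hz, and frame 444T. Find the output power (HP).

173 HP

P_in = √3·V·I·cosφ = 1.732 × 575 × 161 × 0.86 = 137892 W
P_out = η·P_in = 0.936 × 137892 = 129067 W
= 129067/746 = 173 HP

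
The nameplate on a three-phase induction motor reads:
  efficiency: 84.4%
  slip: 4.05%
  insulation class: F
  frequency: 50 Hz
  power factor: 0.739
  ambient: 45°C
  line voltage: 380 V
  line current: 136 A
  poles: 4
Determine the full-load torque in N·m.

P_in = √3·V·I·cosφ = 1.732 × 380 × 136 × 0.739 = 66148 W
P_out = η·P_in = 0.844 × 66148 = 55829 W
n_s = 120×50/4 = 1500 rpm; n = 1500×(1−0.0405) = 1439 rpm
ω = 2π×1439/60 = 150.7 rad/s
τ = P_out/ω = 55829/150.7 = 370 N·m

370 N·m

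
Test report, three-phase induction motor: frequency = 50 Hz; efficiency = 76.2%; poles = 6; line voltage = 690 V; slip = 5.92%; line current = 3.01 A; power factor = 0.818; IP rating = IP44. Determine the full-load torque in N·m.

22.8 N·m

P_in = √3·V·I·cosφ = 1.732 × 690 × 3.01 × 0.818 = 2943 W
P_out = η·P_in = 0.762 × 2943 = 2243 W
n_s = 120×50/6 = 1000 rpm; n = 1000×(1−0.0592) = 941 rpm
ω = 2π×941/60 = 98.54 rad/s
τ = P_out/ω = 2243/98.54 = 22.8 N·m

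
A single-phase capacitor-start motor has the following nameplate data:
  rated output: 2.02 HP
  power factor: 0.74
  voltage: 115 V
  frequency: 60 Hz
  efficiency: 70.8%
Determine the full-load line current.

25 A

P_out = 2.02 × 746 = 1507 W
P_in = P_out / η = 1507 / 0.708 = 2129 W
I = P_in / (V·cosφ) = 2129 / (115 × 0.74) = 25 A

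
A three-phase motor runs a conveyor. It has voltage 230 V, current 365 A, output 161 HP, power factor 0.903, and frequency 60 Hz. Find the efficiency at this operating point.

P_out = 161 × 746 = 120106 W
P_in = √3·V_L·I_L·cosφ = 1.732 × 230 × 365 × 0.903 = 131297 W
η = P_out / P_in = 120106 / 131297 = 0.915 = 91.5%

91.5 %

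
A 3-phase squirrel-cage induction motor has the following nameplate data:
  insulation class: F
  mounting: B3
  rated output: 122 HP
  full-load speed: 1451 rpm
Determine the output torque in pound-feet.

442 lb·ft

P_out = 122 × 746 = 91012 W
ω = 2π × 1451/60 = 151.9 rad/s
τ = P_out/ω = 91012/151.9 = 599.2 N·m
In lb·ft: 599.2/1.356 = 442 lb·ft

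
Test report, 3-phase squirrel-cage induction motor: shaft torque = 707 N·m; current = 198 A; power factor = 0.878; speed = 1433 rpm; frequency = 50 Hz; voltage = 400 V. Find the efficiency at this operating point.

88.1 %

ω = 2π × 1433/60 = 150.1 rad/s; P_out = τω = 707 × 150.1 = 106121 W
P_in = √3·V_L·I_L·cosφ = 1.732 × 400 × 198 × 0.878 = 120439 W
η = P_out / P_in = 106121 / 120439 = 0.881 = 88.1%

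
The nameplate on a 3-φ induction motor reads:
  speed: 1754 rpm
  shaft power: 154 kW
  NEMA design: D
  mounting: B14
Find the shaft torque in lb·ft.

618 lb·ft

ω = 2π × 1754/60 = 183.7 rad/s
τ = P/ω = 154000/183.7 = 838.3 N·m
In lb·ft: 838.3/1.356 = 618 lb·ft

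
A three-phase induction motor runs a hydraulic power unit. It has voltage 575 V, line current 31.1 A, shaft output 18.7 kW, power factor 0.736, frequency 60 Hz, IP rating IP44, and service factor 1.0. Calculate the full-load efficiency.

82.0 %

P_out = 18.7 kW = 18700 W
P_in = √3·V_L·I_L·cosφ = 1.732 × 575 × 31.1 × 0.736 = 22796 W
η = P_out / P_in = 18700 / 22796 = 0.820 = 82.0%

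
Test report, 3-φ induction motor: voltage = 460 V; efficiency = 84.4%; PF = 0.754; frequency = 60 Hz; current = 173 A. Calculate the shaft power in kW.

P_in = √3·V·I·cosφ = 1.732 × 460 × 173 × 0.754 = 103926 W
P_out = η·P_in = 0.844 × 103926 = 87714 W

87.7 kW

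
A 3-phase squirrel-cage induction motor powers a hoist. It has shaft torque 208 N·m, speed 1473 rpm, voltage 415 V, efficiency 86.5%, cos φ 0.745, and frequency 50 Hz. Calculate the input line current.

ω = 2π×1473/60 = 154.3 rad/s; P_out = τω = 208 × 154.3 = 32094 W
P_in = P_out / η = 32094 / 0.865 = 37103 W
I_L = P_in / (√3·V_L·cosφ) = 37103 / (1.732 × 415 × 0.745) = 69.3 A

69.3 A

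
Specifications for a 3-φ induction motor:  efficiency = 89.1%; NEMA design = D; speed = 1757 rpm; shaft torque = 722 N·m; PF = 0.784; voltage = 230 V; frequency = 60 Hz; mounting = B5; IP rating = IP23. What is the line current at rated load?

ω = 2π×1757/60 = 184 rad/s; P_out = τω = 722 × 184 = 132848 W
P_in = P_out / η = 132848 / 0.891 = 149100 W
I_L = P_in / (√3·V_L·cosφ) = 149100 / (1.732 × 230 × 0.784) = 477 A

477 A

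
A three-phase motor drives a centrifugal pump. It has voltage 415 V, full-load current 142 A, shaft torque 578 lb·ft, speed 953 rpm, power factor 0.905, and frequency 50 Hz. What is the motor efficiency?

84.7 %

τ = 578 lb·ft × 1.356 = 783.8 N·m
ω = 2π × 953/60 = 99.8 rad/s; P_out = τω = 783.8 × 99.8 = 78223 W
P_in = √3·V_L·I_L·cosφ = 1.732 × 415 × 142 × 0.905 = 92370 W
η = P_out / P_in = 78223 / 92370 = 0.847 = 84.7%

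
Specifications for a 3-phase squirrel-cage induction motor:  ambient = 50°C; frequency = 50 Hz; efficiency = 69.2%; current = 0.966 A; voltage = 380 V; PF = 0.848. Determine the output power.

P_in = √3·V·I·cosφ = 1.732 × 380 × 0.966 × 0.848 = 539 W
P_out = η·P_in = 0.692 × 539 = 373 W

0.373 kW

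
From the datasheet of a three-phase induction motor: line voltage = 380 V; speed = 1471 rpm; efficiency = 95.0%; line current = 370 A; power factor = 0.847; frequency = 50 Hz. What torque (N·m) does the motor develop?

1270 N·m

P_in = √3·V·I·cosφ = 1.732 × 380 × 370 × 0.847 = 206261 W
P_out = η·P_in = 0.95 × 206261 = 195948 W
n = 1471 rpm
ω = 2π×1471/60 = 154 rad/s
τ = P_out/ω = 195948/154 = 1270 N·m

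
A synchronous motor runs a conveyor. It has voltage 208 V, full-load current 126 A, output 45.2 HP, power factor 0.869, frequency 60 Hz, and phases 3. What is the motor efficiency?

P_out = 45.2 × 746 = 33719 W
P_in = √3·V_L·I_L·cosφ = 1.732 × 208 × 126 × 0.869 = 39446 W
η = P_out / P_in = 33719 / 39446 = 0.855 = 85.5%

85.5 %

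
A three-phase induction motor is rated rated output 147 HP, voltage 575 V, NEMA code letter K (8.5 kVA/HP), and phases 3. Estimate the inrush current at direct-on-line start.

1250 A

S_LR = 8.5 × 147 = 1249.5 kVA
I_LR = S_LR/(√3·V_L) = 1249500/(1.732×575) = 1250 A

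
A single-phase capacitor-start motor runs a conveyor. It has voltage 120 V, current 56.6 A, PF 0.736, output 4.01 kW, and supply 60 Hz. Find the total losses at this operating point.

989 W

P_in = V·I·cosφ = 120×56.6×0.736 = 4999 W
P_out = 4010 W
Losses = P_in − P_out = 4999 − 4010 = 989 W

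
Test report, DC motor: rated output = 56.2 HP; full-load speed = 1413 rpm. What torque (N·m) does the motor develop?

283 N·m

P_out = 56.2 × 746 = 41925 W
ω = 2π × 1413/60 = 148 rad/s
τ = P_out/ω = 41925/148 = 283 N·m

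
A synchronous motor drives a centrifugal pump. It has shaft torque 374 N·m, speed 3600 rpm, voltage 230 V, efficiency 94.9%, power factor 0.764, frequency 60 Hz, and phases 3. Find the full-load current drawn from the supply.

ω = 2π×3600/60 = 377 rad/s; P_out = τω = 374 × 377 = 140998 W
P_in = P_out / η = 140998 / 0.949 = 148575 W
I_L = P_in / (√3·V_L·cosφ) = 148575 / (1.732 × 230 × 0.764) = 488 A

488 A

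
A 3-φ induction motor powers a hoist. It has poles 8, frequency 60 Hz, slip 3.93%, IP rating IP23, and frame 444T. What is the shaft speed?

865 rpm

n_s = 120f/p = 120×60/8 = 900 rpm
n = n_s(1 − s) = 900 × (1 − 0.0393) = 865 rpm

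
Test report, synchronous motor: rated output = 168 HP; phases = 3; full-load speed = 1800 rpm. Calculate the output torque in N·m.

665 N·m

P_out = 168 × 746 = 125328 W
ω = 2π × 1800/60 = 188.5 rad/s
τ = P_out/ω = 125328/188.5 = 665 N·m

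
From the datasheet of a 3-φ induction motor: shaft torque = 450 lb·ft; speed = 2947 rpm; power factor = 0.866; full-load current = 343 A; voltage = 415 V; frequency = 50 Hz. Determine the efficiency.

τ = 450 lb·ft × 1.356 = 610.2 N·m
ω = 2π × 2947/60 = 308.6 rad/s; P_out = τω = 610.2 × 308.6 = 188308 W
P_in = √3·V_L·I_L·cosφ = 1.732 × 415 × 343 × 0.866 = 213505 W
η = P_out / P_in = 188308 / 213505 = 0.882 = 88.2%

88.2 %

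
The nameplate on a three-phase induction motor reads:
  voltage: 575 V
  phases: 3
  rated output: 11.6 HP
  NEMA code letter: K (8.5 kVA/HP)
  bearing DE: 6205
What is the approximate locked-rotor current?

S_LR = 8.5 × 11.6 = 98.6 kVA
I_LR = S_LR/(√3·V_L) = 98600/(1.732×575) = 99 A

99 A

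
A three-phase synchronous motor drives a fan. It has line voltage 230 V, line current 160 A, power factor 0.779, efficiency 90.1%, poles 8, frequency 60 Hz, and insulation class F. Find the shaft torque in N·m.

P_in = √3·V·I·cosφ = 1.732 × 230 × 160 × 0.779 = 49652 W
P_out = η·P_in = 0.901 × 49652 = 44736 W
n = n_s = 120×60/8 = 900 rpm (synchronous)
ω = 2π×900/60 = 94.25 rad/s
τ = P_out/ω = 44736/94.25 = 475 N·m

475 N·m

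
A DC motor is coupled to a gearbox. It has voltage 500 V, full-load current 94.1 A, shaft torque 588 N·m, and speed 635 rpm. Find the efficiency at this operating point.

83.1 %

ω = 2π × 635/60 = 66.5 rad/s; P_out = τω = 588 × 66.5 = 39102 W
P_in = V·I = 500 × 94.1 = 47050 W
η = P_out / P_in = 39102 / 47050 = 0.831 = 83.1%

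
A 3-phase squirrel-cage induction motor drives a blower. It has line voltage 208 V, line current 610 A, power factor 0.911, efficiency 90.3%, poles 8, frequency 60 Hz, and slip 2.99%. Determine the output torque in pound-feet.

1460 lb·ft

P_in = √3·V·I·cosφ = 1.732 × 208 × 610 × 0.911 = 200198 W
P_out = η·P_in = 0.903 × 200198 = 180779 W
n_s = 120×60/8 = 900 rpm; n = 900×(1−0.0299) = 873 rpm
ω = 2π×873/60 = 91.42 rad/s
τ = P_out/ω = 180779/91.42 = 1977 N·m
In lb·ft: 1977/1.356 = 1460 lb·ft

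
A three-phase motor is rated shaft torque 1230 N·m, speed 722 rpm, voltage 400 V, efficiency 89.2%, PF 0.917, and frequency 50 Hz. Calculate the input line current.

ω = 2π×722/60 = 75.61 rad/s; P_out = τω = 1230 × 75.61 = 93000 W
P_in = P_out / η = 93000 / 0.892 = 104260 W
I_L = P_in / (√3·V_L·cosφ) = 104260 / (1.732 × 400 × 0.917) = 164 A

164 A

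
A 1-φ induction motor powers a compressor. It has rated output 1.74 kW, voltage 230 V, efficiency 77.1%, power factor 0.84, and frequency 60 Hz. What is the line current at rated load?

11.7 A

P_out = 1.74 kW = 1740 W
P_in = P_out / η = 1740 / 0.771 = 2257 W
I = P_in / (V·cosφ) = 2257 / (230 × 0.84) = 11.7 A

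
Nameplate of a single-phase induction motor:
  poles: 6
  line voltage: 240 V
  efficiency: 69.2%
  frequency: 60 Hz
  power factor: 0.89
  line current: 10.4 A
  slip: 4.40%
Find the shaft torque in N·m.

P_in = V·I·cosφ = 240 × 10.4 × 0.89 = 2221 W
P_out = η·P_in = 0.692 × 2221 = 1537 W
n_s = 120×60/6 = 1200 rpm; n = 1200×(1−0.044) = 1147 rpm
ω = 2π×1147/60 = 120.1 rad/s
τ = P_out/ω = 1537/120.1 = 12.8 N·m

12.8 N·m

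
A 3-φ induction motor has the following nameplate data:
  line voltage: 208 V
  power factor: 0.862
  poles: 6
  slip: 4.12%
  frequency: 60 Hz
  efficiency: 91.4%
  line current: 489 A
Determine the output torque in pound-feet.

P_in = √3·V·I·cosφ = 1.732 × 208 × 489 × 0.862 = 151854 W
P_out = η·P_in = 0.914 × 151854 = 138795 W
n_s = 120×60/6 = 1200 rpm; n = 1200×(1−0.0412) = 1151 rpm
ω = 2π×1151/60 = 120.5 rad/s
τ = P_out/ω = 138795/120.5 = 1152 N·m
In lb·ft: 1152/1.356 = 850 lb·ft

850 lb·ft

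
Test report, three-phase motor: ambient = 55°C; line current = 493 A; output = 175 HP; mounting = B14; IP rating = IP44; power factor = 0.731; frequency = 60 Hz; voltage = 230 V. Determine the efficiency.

P_out = 175 × 746 = 130550 W
P_in = √3·V_L·I_L·cosφ = 1.732 × 230 × 493 × 0.731 = 143562 W
η = P_out / P_in = 130550 / 143562 = 0.909 = 90.9%

90.9 %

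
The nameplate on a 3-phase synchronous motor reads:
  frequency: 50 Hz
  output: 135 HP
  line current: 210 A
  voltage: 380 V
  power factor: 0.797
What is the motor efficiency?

91.4 %

P_out = 135 × 746 = 100710 W
P_in = √3·V_L·I_L·cosφ = 1.732 × 380 × 210 × 0.797 = 110156 W
η = P_out / P_in = 100710 / 110156 = 0.914 = 91.4%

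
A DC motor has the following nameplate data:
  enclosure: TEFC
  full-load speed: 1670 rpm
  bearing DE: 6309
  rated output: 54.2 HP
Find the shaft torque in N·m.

P_out = 54.2 × 746 = 40433 W
ω = 2π × 1670/60 = 174.9 rad/s
τ = P_out/ω = 40433/174.9 = 231 N·m

231 N·m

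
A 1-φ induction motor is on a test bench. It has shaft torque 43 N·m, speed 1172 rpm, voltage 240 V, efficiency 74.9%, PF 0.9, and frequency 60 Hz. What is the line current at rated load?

ω = 2π×1172/60 = 122.7 rad/s; P_out = τω = 43 × 122.7 = 5276 W
P_in = P_out / η = 5276 / 0.749 = 7044 W
I = P_in / (V·cosφ) = 7044 / (240 × 0.9) = 32.6 A

32.6 A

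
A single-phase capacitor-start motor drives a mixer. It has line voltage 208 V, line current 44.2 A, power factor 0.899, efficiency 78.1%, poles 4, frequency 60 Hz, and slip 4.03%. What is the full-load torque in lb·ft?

26.3 lb·ft

P_in = V·I·cosφ = 208 × 44.2 × 0.899 = 8265 W
P_out = η·P_in = 0.781 × 8265 = 6455 W
n_s = 120×60/4 = 1800 rpm; n = 1800×(1−0.0403) = 1727 rpm
ω = 2π×1727/60 = 180.9 rad/s
τ = P_out/ω = 6455/180.9 = 35.68 N·m
In lb·ft: 35.68/1.356 = 26.3 lb·ft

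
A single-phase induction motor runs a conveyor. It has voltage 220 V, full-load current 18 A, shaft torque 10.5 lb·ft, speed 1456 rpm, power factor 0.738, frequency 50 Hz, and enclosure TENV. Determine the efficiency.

74.3 %

τ = 10.5 lb·ft × 1.356 = 14.24 N·m
ω = 2π × 1456/60 = 152.5 rad/s; P_out = τω = 14.24 × 152.5 = 2172 W
P_in = V·I·cosφ = 220 × 18 × 0.738 = 2922 W
η = P_out / P_in = 2172 / 2922 = 0.743 = 74.3%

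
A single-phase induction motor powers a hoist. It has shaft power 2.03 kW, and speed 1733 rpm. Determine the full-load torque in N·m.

11.2 N·m

ω = 2π × 1733/60 = 181.5 rad/s
τ = P/ω = 2030/181.5 = 11.2 N·m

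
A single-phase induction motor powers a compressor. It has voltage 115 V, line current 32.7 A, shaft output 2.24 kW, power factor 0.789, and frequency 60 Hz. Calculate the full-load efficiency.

75.5 %

P_out = 2.24 kW = 2240 W
P_in = V·I·cosφ = 115 × 32.7 × 0.789 = 2967 W
η = P_out / P_in = 2240 / 2967 = 0.755 = 75.5%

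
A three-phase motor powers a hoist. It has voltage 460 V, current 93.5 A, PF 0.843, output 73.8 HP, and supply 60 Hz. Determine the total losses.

P_in = √3·V·I·cosφ = 1.732×460×93.5×0.843 = 62798 W
P_out = 73.8×746 = 55055 W
Losses = P_in − P_out = 62798 − 55055 = 7743 W

7.74 kW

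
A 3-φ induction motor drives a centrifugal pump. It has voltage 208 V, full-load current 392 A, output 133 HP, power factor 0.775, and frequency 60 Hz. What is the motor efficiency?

P_out = 133 × 746 = 99218 W
P_in = √3·V_L·I_L·cosφ = 1.732 × 208 × 392 × 0.775 = 109446 W
η = P_out / P_in = 99218 / 109446 = 0.907 = 90.7%

90.7 %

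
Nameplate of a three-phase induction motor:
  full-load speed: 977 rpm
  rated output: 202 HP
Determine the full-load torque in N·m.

1470 N·m

P_out = 202 × 746 = 150692 W
ω = 2π × 977/60 = 102.3 rad/s
τ = P_out/ω = 150692/102.3 = 1470 N·m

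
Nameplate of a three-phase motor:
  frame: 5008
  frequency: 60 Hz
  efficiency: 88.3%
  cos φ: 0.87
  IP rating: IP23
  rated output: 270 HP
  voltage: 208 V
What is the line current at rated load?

728 A

P_out = 270 × 746 = 201420 W
P_in = P_out / η = 201420 / 0.883 = 228109 W
I_L = P_in / (√3·V_L·cosφ) = 228109 / (1.732 × 208 × 0.87) = 728 A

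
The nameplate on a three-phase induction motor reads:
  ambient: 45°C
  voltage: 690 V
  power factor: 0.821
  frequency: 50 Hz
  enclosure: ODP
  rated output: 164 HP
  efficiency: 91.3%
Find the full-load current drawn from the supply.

137 A

P_out = 164 × 746 = 122344 W
P_in = P_out / η = 122344 / 0.913 = 134002 W
I_L = P_in / (√3·V_L·cosφ) = 134002 / (1.732 × 690 × 0.821) = 137 A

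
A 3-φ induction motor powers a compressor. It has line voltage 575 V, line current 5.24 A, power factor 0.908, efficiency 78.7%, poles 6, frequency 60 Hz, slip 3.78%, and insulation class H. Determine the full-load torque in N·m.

30.8 N·m

P_in = √3·V·I·cosφ = 1.732 × 575 × 5.24 × 0.908 = 4738 W
P_out = η·P_in = 0.787 × 4738 = 3729 W
n_s = 120×60/6 = 1200 rpm; n = 1200×(1−0.0378) = 1155 rpm
ω = 2π×1155/60 = 121 rad/s
τ = P_out/ω = 3729/121 = 30.8 N·m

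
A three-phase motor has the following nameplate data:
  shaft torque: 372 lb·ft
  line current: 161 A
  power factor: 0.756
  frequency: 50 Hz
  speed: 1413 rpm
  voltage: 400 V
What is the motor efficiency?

τ = 372 lb·ft × 1.356 = 504.4 N·m
ω = 2π × 1413/60 = 148 rad/s; P_out = τω = 504.4 × 148 = 74651 W
P_in = √3·V_L·I_L·cosφ = 1.732 × 400 × 161 × 0.756 = 84325 W
η = P_out / P_in = 74651 / 84325 = 0.885 = 88.5%

88.5 %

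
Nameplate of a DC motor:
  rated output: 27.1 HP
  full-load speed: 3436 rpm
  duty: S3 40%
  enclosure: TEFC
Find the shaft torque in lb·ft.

P_out = 27.1 × 746 = 20217 W
ω = 2π × 3436/60 = 359.8 rad/s
τ = P_out/ω = 20217/359.8 = 56.19 N·m
In lb·ft: 56.19/1.356 = 41.4 lb·ft

41.4 lb·ft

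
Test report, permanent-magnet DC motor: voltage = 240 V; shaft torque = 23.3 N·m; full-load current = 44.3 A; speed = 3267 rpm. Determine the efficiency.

75.0 %

ω = 2π × 3267/60 = 342.1 rad/s; P_out = τω = 23.3 × 342.1 = 7971 W
P_in = V·I = 240 × 44.3 = 10632 W
η = P_out / P_in = 7971 / 10632 = 0.750 = 75.0%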